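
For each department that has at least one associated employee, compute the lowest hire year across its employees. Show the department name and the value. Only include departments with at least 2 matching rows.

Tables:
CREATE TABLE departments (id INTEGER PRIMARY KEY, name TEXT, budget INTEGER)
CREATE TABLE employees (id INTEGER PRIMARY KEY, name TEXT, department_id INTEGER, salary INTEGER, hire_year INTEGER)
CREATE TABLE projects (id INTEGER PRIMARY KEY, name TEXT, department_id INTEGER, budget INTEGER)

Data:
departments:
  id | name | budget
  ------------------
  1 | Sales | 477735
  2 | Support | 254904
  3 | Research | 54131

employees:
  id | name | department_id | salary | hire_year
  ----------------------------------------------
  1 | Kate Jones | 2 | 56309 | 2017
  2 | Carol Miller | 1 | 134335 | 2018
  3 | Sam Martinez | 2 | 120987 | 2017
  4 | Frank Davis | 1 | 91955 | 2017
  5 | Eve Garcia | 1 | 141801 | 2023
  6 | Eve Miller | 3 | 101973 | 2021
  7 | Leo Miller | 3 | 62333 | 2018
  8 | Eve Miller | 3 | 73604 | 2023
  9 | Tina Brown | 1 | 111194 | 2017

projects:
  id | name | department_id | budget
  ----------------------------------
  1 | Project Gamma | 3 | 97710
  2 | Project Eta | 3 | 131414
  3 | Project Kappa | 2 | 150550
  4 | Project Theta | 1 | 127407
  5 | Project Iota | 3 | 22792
SELECT p.name, MIN(c.hire_year) AS min_hire_year FROM employees c JOIN departments p ON c.department_id = p.id GROUP BY p.id, p.name HAVING COUNT(*) >= 2

Execution result:
name | min_hire_year
Sales | 2017
Support | 2017
Research | 2018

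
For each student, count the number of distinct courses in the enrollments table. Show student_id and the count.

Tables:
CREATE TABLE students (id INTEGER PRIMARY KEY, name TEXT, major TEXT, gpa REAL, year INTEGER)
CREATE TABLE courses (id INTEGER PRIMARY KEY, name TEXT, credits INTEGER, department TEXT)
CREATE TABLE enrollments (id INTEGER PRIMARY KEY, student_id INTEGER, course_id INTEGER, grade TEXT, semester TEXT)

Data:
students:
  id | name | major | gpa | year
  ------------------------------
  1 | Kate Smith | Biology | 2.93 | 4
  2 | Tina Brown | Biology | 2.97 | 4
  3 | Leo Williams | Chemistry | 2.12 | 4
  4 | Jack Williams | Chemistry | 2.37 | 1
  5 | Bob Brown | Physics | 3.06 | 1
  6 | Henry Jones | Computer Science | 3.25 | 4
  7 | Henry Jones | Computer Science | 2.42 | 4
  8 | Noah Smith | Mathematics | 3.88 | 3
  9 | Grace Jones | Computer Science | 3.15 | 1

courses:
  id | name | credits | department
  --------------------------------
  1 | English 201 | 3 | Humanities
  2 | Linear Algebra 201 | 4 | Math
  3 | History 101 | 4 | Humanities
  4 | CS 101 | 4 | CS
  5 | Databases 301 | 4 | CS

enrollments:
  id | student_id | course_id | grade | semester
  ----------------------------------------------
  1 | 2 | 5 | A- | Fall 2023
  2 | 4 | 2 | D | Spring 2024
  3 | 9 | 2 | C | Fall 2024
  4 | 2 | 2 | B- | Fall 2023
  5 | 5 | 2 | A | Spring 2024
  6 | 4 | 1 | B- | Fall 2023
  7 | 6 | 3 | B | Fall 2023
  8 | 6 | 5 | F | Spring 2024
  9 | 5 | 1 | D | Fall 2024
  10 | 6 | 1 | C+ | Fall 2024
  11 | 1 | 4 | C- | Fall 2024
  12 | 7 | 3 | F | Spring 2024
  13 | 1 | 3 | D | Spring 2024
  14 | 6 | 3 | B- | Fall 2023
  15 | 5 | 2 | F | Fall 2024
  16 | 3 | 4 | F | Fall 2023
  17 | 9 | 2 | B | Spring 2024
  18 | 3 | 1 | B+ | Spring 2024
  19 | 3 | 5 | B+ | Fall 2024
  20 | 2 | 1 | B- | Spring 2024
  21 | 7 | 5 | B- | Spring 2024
SELECT student_id, COUNT(DISTINCT course_id) AS distinct_course_count FROM enrollments GROUP BY student_id

Execution result:
student_id | distinct_course_count
1 | 2
2 | 3
3 | 3
4 | 2
5 | 2
6 | 3
7 | 2
9 | 1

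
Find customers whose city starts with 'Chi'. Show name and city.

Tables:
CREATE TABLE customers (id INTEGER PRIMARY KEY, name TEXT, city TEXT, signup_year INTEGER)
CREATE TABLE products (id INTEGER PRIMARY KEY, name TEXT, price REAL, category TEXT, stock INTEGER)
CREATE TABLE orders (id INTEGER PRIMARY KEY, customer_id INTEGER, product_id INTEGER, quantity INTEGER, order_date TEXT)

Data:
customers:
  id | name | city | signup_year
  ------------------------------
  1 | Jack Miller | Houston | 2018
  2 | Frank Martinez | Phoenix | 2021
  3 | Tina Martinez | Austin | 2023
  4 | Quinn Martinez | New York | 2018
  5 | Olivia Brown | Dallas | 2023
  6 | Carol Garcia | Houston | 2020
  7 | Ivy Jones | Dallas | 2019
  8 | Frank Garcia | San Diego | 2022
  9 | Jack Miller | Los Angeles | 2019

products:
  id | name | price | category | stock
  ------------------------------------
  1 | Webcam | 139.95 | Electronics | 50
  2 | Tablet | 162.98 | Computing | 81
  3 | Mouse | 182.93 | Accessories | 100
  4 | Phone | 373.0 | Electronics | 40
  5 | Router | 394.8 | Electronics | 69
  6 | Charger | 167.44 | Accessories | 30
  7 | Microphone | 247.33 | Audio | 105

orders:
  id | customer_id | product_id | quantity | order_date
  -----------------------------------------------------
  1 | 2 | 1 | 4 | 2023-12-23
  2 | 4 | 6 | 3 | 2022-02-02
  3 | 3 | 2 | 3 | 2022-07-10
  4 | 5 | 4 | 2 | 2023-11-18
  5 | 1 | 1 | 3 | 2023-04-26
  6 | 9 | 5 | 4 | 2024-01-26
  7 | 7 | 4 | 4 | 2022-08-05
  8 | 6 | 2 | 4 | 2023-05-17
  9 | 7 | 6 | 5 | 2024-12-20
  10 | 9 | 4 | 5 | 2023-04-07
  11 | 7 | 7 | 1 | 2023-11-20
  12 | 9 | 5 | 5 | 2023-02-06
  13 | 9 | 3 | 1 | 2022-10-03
SELECT name, city FROM customers WHERE city LIKE 'Chi%'

Execution result:
(no rows)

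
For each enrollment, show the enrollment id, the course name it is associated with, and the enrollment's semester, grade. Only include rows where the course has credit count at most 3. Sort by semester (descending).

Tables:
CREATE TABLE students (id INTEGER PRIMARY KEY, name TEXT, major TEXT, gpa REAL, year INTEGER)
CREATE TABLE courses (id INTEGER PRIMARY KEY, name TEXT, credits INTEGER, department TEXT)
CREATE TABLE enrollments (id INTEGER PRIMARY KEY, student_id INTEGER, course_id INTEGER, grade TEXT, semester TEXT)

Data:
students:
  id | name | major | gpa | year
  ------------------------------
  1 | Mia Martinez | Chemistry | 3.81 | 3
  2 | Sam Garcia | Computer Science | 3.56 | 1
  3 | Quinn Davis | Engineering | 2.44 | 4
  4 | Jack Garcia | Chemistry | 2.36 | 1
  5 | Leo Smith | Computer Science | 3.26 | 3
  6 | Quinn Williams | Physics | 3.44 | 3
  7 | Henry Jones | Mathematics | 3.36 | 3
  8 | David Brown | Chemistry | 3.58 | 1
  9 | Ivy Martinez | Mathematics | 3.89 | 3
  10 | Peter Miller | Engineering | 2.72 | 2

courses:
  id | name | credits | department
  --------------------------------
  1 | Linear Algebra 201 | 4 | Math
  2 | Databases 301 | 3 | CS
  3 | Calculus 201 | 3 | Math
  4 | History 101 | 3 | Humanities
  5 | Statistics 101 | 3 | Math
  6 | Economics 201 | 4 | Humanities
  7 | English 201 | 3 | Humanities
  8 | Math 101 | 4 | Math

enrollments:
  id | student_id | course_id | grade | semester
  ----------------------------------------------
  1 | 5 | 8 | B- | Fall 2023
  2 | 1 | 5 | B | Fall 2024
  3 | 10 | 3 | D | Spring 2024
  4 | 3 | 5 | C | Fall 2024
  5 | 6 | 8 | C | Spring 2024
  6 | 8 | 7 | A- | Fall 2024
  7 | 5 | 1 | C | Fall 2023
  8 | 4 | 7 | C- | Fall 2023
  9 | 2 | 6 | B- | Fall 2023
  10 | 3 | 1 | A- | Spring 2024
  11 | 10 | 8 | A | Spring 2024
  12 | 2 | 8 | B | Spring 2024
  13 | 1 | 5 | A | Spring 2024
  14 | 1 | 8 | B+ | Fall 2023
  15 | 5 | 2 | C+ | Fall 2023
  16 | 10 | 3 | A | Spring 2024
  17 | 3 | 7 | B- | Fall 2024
SELECT c.id, p.name AS course, c.semester, c.grade FROM enrollments c JOIN courses p ON c.course_id = p.id WHERE p.credits <= 3 ORDER BY c.semester DESC

Execution result:
id | course | semester | grade
3 | Calculus 201 | Spring 2024 | D
13 | Statistics 101 | Spring 2024 | A
16 | Calculus 201 | Spring 2024 | A
2 | Statistics 101 | Fall 2024 | B
4 | Statistics 101 | Fall 2024 | C
6 | English 201 | Fall 2024 | A-
17 | English 201 | Fall 2024 | B-
8 | English 201 | Fall 2023 | C-
15 | Databases 301 | Fall 2023 | C+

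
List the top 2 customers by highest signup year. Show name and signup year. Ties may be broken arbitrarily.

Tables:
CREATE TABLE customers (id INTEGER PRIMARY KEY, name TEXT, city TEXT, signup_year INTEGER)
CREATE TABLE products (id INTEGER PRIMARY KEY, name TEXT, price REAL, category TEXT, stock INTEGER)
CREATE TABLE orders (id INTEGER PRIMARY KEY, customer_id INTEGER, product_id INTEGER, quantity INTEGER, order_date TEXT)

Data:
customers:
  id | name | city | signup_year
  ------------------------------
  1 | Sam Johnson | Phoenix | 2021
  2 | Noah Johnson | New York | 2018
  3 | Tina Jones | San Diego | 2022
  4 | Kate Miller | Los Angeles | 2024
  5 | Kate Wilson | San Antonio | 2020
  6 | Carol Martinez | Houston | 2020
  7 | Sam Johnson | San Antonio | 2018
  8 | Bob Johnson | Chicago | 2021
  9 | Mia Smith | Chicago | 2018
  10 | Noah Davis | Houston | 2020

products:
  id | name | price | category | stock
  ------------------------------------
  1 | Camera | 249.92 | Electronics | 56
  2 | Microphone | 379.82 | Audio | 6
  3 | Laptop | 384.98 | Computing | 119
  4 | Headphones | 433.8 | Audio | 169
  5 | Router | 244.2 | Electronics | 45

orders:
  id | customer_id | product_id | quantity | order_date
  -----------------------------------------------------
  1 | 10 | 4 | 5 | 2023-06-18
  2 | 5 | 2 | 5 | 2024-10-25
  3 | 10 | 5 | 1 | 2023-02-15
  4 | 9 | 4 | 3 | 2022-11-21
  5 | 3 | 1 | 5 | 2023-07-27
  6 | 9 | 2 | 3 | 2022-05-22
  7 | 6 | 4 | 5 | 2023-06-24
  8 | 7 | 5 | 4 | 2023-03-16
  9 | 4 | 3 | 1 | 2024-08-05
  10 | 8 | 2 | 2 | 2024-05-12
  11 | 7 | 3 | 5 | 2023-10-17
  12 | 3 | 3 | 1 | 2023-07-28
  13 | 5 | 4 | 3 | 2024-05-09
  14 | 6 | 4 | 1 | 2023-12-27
SELECT name, signup_year FROM customers ORDER BY signup_year DESC LIMIT 2

Execution result:
name | signup_year
Kate Miller | 2024
Tina Jones | 2022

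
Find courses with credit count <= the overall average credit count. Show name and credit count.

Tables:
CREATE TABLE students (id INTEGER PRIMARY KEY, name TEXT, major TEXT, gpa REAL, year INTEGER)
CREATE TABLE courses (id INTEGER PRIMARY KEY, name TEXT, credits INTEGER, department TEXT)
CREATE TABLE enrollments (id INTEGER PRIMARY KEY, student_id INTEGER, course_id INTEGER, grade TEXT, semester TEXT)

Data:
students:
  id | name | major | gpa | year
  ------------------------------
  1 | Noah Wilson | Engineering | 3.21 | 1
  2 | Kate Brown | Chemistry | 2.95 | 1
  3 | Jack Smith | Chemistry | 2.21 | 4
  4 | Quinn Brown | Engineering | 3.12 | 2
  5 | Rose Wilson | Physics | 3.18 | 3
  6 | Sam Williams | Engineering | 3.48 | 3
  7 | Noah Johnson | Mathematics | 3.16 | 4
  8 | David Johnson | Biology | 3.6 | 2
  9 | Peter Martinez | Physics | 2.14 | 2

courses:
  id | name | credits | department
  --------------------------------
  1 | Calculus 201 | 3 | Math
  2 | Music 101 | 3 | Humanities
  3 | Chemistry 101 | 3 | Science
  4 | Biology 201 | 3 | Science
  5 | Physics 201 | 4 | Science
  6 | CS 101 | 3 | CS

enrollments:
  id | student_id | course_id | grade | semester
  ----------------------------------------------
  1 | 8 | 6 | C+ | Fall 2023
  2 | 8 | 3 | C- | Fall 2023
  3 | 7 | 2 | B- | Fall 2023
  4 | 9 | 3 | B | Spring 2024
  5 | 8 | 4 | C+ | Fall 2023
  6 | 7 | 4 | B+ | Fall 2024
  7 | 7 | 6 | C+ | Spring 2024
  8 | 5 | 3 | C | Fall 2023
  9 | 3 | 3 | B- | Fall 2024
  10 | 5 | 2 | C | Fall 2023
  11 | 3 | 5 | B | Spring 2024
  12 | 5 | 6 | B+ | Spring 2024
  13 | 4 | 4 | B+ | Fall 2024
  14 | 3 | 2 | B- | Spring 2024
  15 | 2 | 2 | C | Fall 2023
SELECT name, credits FROM courses WHERE credits <= (SELECT AVG(credits) FROM courses)

Execution result:
name | credits
Calculus 201 | 3
Music 101 | 3
Chemistry 101 | 3
Biology 201 | 3
CS 101 | 3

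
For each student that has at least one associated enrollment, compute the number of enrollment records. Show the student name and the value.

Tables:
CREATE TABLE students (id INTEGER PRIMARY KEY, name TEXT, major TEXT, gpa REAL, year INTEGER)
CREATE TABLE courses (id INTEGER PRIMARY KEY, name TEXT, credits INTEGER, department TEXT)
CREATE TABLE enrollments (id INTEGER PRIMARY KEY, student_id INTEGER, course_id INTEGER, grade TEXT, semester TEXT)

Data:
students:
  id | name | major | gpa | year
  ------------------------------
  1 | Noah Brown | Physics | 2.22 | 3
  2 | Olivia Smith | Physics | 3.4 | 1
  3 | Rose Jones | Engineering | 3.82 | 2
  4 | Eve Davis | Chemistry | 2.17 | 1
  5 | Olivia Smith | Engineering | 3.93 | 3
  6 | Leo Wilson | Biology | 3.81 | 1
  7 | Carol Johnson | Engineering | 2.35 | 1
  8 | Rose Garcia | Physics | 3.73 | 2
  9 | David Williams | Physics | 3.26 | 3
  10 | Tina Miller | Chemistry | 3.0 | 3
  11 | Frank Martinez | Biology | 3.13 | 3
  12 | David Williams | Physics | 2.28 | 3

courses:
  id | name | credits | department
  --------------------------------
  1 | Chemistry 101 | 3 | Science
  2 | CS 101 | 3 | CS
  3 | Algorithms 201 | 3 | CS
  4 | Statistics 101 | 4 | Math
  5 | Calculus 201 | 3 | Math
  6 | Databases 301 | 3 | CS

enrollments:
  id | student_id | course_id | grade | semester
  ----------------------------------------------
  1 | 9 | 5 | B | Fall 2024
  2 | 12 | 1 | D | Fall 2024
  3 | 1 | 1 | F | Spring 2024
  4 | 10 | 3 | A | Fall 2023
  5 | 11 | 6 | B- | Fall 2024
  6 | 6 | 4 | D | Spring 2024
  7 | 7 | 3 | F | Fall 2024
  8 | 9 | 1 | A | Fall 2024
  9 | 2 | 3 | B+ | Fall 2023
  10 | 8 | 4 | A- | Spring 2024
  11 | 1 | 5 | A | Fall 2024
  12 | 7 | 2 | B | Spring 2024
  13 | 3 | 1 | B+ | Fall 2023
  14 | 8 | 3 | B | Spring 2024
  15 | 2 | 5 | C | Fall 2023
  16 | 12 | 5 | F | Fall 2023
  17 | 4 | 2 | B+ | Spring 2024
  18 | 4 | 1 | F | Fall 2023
SELECT p.name, COUNT(*) AS n FROM enrollments c JOIN students p ON c.student_id = p.id GROUP BY p.id, p.name

Execution result:
name | n
Noah Brown | 2
Olivia Smith | 2
Rose Jones | 1
Eve Davis | 2
Leo Wilson | 1
Carol Johnson | 2
Rose Garcia | 2
David Williams | 2
Tina Miller | 1
Frank Martinez | 1
David Williams | 2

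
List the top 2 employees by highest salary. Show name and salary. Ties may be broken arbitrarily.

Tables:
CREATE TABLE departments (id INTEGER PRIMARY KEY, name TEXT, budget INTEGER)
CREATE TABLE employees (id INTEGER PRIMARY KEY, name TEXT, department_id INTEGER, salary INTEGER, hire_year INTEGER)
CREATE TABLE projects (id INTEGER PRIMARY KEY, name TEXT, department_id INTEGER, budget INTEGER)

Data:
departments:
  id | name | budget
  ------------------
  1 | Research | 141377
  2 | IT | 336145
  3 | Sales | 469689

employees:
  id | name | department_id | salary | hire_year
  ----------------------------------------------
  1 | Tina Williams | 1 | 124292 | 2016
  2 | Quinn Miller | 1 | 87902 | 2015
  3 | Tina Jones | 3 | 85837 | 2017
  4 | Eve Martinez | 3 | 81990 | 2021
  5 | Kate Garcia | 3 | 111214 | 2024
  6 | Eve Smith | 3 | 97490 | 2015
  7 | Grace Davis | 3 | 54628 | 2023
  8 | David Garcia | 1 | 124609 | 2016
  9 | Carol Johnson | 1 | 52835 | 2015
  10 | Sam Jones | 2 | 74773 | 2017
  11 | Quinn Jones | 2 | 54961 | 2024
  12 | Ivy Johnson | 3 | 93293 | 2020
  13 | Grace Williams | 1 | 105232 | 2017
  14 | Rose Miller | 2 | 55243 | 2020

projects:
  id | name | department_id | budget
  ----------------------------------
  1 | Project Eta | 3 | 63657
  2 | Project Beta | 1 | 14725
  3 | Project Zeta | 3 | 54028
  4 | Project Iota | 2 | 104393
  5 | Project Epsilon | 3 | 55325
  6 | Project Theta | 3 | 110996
SELECT name, salary FROM employees ORDER BY salary DESC LIMIT 2

Execution result:
name | salary
David Garcia | 124609
Tina Williams | 124292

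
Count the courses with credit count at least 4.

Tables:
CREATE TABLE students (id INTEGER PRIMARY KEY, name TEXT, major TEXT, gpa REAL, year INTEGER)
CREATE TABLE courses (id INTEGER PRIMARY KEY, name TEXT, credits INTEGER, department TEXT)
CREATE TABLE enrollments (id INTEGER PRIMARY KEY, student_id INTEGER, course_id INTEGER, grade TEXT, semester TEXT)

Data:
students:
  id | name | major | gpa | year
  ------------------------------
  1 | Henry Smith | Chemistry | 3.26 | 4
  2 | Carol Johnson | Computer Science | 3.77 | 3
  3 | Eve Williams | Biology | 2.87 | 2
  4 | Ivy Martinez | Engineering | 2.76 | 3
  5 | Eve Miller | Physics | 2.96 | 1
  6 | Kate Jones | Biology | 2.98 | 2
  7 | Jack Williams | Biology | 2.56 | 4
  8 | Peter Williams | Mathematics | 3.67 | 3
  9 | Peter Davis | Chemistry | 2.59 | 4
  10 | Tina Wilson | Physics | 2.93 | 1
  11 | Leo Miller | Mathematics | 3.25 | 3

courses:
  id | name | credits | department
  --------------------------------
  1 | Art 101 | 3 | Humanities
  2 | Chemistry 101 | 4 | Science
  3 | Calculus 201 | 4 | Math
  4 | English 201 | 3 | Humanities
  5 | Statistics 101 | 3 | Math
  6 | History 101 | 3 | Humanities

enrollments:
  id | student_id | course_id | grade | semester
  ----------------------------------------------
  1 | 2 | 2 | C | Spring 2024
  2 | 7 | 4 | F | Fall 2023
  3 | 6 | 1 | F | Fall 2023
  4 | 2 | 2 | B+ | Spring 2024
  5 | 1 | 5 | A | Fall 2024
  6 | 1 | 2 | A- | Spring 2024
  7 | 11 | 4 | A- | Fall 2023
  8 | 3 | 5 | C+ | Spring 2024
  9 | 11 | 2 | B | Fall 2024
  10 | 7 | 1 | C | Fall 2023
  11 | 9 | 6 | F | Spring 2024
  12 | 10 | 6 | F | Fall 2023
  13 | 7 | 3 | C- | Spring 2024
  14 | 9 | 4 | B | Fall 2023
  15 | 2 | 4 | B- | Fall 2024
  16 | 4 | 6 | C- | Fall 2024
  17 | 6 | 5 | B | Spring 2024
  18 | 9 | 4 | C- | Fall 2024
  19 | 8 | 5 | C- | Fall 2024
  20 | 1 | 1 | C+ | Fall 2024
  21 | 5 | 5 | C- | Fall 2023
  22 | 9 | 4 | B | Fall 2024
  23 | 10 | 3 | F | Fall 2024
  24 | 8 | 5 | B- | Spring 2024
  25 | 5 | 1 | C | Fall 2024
SELECT COUNT(*) FROM courses WHERE credits >= 4

Execution result:
2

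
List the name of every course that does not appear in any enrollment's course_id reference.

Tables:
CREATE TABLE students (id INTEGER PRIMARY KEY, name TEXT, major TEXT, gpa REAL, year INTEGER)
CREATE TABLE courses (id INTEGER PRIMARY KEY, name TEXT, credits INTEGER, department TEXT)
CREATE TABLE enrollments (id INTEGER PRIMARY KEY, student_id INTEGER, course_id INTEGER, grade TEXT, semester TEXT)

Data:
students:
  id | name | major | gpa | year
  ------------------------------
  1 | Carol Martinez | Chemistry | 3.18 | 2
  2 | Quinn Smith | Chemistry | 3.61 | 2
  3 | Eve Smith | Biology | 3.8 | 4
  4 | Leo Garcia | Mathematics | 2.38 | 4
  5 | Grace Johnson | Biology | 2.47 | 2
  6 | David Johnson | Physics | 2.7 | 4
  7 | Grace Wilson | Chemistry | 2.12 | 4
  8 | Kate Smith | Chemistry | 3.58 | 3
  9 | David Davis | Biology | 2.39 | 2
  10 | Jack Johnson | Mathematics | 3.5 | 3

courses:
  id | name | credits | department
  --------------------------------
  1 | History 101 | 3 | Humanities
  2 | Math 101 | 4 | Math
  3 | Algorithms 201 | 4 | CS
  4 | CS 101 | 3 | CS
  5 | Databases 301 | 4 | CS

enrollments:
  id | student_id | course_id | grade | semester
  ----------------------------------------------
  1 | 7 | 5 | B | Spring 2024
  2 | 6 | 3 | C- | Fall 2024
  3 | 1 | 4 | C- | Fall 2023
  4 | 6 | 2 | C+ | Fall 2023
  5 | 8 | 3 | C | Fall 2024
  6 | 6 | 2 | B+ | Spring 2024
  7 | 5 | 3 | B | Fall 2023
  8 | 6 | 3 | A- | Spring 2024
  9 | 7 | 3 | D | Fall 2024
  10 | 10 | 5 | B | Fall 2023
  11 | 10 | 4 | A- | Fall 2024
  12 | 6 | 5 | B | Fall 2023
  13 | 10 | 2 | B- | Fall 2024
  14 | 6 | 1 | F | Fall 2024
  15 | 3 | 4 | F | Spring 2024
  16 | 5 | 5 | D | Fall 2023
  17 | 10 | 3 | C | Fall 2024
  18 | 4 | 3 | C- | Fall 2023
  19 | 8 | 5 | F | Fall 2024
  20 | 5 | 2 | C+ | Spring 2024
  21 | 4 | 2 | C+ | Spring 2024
SELECT p.name FROM courses p LEFT JOIN enrollments c ON c.course_id = p.id WHERE c.id IS NULL

Execution result:
(no rows)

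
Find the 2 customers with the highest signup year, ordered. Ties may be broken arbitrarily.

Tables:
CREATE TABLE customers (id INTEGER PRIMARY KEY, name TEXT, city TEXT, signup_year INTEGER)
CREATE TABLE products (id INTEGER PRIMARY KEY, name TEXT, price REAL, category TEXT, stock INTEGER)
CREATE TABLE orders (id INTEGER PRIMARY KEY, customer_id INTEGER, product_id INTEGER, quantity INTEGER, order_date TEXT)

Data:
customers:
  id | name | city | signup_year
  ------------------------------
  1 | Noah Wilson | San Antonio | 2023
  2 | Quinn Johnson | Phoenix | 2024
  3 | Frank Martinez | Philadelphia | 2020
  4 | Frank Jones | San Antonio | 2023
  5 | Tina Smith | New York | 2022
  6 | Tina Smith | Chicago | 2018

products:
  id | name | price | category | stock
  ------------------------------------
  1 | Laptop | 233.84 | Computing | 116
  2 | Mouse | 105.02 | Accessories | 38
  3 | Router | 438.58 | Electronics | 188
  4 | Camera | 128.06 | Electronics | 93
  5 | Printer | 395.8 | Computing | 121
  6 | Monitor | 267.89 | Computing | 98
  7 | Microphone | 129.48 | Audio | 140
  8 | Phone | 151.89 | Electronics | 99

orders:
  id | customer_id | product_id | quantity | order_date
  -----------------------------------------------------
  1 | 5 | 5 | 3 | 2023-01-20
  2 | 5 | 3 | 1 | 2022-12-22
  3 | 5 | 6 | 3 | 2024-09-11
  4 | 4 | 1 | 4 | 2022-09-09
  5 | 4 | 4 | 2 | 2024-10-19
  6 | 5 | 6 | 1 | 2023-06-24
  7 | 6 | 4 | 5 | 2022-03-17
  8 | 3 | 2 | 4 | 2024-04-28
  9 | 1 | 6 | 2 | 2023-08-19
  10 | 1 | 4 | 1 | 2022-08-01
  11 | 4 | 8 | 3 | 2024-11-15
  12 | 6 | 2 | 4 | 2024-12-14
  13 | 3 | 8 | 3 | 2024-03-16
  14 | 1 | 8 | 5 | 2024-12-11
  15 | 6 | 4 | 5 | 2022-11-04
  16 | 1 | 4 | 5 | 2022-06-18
SELECT name, signup_year FROM customers ORDER BY signup_year DESC LIMIT 2

Execution result:
name | signup_year
Quinn Johnson | 2024
Noah Wilson | 2023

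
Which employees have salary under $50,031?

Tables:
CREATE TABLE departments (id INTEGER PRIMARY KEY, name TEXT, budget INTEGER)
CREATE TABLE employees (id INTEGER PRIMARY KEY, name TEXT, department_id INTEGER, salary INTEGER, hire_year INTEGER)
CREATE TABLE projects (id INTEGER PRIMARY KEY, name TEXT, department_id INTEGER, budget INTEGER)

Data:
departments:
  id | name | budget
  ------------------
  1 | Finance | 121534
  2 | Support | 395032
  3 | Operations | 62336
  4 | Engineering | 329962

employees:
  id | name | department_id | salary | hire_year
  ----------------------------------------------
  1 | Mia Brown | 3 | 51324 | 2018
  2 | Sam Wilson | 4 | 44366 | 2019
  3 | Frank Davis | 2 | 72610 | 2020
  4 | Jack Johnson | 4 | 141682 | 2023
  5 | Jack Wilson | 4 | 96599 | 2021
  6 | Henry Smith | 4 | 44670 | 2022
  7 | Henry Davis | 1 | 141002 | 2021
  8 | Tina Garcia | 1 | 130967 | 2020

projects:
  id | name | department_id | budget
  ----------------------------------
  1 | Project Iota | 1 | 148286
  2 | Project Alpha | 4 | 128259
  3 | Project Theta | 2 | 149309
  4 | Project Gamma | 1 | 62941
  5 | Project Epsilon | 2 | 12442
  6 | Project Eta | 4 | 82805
SELECT name, salary FROM employees WHERE salary < 50031

Execution result:
name | salary
Sam Wilson | 44366
Henry Smith | 44670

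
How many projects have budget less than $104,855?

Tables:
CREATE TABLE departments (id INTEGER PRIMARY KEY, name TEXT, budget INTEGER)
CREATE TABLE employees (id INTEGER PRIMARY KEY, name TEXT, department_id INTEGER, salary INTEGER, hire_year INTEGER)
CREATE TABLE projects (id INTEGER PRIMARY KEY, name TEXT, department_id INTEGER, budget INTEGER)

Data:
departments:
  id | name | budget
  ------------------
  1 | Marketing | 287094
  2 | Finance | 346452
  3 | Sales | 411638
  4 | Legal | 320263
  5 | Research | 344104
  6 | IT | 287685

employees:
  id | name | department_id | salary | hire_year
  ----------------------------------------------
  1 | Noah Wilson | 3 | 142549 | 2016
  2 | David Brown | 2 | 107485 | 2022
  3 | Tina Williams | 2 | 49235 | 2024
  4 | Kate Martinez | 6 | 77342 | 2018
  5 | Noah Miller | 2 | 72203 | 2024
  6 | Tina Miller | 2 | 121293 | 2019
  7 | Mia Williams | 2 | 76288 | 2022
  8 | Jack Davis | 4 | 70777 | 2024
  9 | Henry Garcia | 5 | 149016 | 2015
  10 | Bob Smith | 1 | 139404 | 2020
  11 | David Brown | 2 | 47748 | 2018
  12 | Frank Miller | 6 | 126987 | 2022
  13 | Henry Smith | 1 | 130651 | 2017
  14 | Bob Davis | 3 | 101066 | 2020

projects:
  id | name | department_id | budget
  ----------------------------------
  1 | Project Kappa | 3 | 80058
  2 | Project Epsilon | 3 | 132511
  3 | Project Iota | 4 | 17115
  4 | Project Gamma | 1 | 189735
SELECT COUNT(*) FROM projects WHERE budget < 104855

Execution result:
2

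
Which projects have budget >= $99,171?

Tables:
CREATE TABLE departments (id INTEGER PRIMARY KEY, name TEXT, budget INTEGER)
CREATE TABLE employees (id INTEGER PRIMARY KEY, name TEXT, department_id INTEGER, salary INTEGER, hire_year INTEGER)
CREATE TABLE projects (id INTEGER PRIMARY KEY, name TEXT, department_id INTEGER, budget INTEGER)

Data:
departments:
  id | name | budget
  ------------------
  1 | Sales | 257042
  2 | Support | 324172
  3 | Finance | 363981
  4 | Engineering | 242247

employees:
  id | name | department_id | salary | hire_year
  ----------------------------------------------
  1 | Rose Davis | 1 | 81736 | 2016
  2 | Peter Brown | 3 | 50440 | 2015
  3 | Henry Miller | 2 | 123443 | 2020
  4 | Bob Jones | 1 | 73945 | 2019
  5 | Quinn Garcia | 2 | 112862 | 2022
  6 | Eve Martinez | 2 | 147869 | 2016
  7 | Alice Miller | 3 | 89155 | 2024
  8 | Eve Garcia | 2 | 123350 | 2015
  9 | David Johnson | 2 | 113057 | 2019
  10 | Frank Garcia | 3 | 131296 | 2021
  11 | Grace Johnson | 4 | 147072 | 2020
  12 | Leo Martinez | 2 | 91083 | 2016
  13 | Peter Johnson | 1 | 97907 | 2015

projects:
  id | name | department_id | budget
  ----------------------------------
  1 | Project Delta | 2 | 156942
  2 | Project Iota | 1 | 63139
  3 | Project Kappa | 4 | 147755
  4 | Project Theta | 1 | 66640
SELECT name, budget FROM projects WHERE budget >= 99171

Execution result:
name | budget
Project Delta | 156942
Project Kappa | 147755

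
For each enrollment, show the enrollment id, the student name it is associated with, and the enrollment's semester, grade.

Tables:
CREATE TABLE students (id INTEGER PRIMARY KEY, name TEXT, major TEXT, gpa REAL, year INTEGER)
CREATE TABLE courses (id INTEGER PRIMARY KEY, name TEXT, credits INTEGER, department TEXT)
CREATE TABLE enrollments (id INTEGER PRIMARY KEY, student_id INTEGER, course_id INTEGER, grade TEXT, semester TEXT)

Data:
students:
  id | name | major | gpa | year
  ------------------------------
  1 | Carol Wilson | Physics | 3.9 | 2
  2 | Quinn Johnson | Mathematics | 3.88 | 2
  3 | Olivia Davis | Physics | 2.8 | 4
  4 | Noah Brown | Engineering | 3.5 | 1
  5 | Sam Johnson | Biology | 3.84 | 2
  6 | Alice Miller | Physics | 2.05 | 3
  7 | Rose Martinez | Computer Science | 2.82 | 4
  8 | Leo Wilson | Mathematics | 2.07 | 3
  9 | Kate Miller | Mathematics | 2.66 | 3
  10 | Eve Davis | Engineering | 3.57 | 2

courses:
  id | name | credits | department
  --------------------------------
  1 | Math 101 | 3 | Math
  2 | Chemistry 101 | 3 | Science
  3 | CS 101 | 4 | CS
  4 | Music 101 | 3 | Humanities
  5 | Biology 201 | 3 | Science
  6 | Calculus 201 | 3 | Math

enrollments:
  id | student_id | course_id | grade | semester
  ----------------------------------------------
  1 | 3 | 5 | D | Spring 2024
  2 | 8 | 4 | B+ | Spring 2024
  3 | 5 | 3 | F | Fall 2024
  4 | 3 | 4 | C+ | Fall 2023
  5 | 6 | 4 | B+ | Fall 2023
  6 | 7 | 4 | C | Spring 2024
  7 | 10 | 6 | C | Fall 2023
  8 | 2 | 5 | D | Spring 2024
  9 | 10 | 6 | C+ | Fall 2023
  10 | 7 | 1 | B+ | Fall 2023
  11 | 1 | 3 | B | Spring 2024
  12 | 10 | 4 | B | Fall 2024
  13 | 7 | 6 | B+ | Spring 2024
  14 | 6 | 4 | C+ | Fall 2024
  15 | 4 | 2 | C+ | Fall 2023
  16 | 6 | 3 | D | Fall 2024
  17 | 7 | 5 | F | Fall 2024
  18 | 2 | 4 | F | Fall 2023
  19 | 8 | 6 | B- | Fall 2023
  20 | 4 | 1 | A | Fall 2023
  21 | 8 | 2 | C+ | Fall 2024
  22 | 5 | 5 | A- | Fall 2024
SELECT c.id, p.name AS student, c.semester, c.grade FROM enrollments c JOIN students p ON c.student_id = p.id

Execution result:
id | student | semester | grade
1 | Olivia Davis | Spring 2024 | D
2 | Leo Wilson | Spring 2024 | B+
3 | Sam Johnson | Fall 2024 | F
4 | Olivia Davis | Fall 2023 | C+
5 | Alice Miller | Fall 2023 | B+
6 | Rose Martinez | Spring 2024 | C
7 | Eve Davis | Fall 2023 | C
8 | Quinn Johnson | Spring 2024 | D
9 | Eve Davis | Fall 2023 | C+
10 | Rose Martinez | Fall 2023 | B+
11 | Carol Wilson | Spring 2024 | B
12 | Eve Davis | Fall 2024 | B
13 | Rose Martinez | Spring 2024 | B+
14 | Alice Miller | Fall 2024 | C+
15 | Noah Brown | Fall 2023 | C+
16 | Alice Miller | Fall 2024 | D
17 | Rose Martinez | Fall 2024 | F
18 | Quinn Johnson | Fall 2023 | F
19 | Leo Wilson | Fall 2023 | B-
20 | Noah Brown | Fall 2023 | A
21 | Leo Wilson | Fall 2024 | C+
22 | Sam Johnson | Fall 2024 | A-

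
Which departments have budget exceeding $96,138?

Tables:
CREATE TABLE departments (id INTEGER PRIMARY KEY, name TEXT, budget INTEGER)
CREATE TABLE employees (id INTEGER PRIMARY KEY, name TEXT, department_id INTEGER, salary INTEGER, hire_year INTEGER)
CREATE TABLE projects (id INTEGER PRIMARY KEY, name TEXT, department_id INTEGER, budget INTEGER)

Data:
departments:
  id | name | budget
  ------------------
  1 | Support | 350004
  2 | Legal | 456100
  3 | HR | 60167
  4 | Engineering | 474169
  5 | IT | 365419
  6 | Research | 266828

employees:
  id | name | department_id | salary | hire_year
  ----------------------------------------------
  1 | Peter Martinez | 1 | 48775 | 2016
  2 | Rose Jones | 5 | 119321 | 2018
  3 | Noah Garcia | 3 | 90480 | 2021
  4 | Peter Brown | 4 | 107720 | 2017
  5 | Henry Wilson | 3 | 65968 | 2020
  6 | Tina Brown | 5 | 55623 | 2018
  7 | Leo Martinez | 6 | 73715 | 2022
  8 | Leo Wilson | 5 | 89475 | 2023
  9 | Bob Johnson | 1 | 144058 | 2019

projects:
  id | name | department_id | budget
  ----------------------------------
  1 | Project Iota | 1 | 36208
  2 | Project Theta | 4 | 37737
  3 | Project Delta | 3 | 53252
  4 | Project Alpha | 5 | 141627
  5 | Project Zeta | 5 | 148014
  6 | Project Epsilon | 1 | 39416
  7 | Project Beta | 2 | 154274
SELECT name, budget FROM departments WHERE budget > 96138

Execution result:
name | budget
Support | 350004
Legal | 456100
Engineering | 474169
IT | 365419
Research | 266828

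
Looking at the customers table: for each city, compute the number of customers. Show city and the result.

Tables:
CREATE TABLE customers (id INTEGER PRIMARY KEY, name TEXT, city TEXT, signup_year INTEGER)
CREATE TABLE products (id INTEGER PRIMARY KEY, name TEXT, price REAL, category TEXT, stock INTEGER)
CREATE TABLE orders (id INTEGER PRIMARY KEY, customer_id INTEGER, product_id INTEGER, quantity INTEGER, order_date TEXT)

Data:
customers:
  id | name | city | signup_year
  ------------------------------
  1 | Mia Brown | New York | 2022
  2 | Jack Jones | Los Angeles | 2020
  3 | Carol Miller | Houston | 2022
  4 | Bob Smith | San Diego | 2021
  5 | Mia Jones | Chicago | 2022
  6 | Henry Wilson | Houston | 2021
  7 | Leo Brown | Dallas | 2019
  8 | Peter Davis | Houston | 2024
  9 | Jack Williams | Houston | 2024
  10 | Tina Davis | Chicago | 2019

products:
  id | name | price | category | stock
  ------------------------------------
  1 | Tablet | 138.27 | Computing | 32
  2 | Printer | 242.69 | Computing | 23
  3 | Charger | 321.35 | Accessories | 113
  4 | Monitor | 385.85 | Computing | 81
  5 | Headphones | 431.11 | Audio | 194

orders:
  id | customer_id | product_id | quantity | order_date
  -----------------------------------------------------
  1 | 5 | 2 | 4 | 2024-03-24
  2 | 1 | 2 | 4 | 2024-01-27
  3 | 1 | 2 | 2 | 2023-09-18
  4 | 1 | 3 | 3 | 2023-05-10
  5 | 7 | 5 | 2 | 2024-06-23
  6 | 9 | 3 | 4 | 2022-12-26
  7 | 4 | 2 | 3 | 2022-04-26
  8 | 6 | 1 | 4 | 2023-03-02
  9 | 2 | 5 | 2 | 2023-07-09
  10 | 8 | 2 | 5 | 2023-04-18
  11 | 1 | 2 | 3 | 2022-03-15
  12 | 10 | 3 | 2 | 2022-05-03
SELECT city, COUNT(*) AS n FROM customers GROUP BY city

Execution result:
city | n
Chicago | 2
Dallas | 1
Houston | 4
Los Angeles | 1
New York | 1
San Diego | 1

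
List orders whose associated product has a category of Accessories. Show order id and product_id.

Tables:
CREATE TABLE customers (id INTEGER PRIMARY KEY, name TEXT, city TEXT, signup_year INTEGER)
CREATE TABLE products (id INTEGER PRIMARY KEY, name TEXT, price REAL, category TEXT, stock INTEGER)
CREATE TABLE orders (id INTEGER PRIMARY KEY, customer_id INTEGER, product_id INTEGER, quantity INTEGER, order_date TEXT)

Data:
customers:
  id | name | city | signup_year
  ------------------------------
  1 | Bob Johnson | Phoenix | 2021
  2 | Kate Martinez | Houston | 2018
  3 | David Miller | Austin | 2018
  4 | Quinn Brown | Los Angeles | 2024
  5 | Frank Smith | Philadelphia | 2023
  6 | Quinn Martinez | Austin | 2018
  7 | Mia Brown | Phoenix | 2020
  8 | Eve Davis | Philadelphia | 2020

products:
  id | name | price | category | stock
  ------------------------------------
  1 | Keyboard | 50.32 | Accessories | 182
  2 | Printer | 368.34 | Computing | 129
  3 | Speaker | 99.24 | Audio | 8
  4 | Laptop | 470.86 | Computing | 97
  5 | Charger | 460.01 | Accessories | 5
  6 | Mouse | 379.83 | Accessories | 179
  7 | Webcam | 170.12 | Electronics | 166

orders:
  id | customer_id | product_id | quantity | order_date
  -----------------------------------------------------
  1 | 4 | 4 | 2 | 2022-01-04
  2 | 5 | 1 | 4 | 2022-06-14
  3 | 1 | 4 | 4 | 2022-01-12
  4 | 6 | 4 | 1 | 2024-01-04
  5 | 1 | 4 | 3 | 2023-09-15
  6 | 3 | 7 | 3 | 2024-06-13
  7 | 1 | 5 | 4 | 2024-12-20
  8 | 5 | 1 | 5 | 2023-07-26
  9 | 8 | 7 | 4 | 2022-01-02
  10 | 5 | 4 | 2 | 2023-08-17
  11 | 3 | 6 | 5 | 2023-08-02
SELECT id, product_id FROM orders WHERE product_id IN (SELECT id FROM products WHERE category = 'Accessories')

Execution result:
id | product_id
2 | 1
7 | 5
8 | 1
11 | 6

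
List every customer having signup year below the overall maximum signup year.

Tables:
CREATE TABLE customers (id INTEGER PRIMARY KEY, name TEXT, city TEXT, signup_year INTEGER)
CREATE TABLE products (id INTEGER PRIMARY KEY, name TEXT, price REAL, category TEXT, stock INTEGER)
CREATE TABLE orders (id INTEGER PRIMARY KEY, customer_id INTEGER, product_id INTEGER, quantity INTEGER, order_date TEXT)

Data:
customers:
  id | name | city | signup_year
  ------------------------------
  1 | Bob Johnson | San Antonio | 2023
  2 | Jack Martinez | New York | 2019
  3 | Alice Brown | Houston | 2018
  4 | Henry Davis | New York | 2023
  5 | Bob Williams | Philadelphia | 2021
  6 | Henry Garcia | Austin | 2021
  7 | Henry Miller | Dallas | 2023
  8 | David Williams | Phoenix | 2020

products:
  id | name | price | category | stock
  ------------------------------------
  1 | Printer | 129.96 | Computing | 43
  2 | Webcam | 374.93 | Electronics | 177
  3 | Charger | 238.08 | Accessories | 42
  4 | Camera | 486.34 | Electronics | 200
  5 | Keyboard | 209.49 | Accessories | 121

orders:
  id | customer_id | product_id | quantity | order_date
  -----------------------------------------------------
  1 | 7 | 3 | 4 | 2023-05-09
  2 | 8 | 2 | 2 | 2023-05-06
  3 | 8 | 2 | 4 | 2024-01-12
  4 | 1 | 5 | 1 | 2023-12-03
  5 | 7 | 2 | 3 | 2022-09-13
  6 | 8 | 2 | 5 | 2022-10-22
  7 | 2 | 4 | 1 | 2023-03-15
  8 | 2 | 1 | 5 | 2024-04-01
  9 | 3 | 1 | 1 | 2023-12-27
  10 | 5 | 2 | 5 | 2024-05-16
SELECT name, signup_year FROM customers WHERE signup_year < (SELECT MAX(signup_year) FROM customers)

Execution result:
name | signup_year
Jack Martinez | 2019
Alice Brown | 2018
Bob Williams | 2021
Henry Garcia | 2021
David Williams | 2020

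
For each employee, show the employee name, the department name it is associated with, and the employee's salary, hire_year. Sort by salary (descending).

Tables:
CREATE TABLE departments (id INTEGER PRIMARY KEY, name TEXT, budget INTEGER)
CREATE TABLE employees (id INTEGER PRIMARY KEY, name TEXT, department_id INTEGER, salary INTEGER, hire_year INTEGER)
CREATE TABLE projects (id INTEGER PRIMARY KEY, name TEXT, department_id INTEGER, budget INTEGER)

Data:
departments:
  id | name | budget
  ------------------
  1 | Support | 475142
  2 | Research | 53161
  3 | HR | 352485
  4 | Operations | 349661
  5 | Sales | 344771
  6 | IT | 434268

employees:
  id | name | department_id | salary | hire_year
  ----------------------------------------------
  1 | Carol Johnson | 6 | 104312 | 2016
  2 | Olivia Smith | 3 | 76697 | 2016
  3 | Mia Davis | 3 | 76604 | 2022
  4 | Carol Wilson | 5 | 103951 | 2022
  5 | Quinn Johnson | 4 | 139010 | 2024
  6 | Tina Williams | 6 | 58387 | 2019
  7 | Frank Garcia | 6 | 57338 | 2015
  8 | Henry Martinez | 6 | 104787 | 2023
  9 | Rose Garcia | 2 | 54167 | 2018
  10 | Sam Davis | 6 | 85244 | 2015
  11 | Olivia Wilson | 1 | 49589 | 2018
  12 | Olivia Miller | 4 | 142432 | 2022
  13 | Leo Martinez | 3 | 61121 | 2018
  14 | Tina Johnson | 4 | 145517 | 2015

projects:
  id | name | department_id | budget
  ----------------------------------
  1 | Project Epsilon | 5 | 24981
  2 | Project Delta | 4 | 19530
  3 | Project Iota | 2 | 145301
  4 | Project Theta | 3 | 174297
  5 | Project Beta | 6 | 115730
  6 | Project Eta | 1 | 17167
SELECT c.name, p.name AS department, c.salary, c.hire_year FROM employees c JOIN departments p ON c.department_id = p.id ORDER BY c.salary DESC

Execution result:
name | department | salary | hire_year
Tina Johnson | Operations | 145517 | 2015
Olivia Miller | Operations | 142432 | 2022
Quinn Johnson | Operations | 139010 | 2024
Henry Martinez | IT | 104787 | 2023
Carol Johnson | IT | 104312 | 2016
Carol Wilson | Sales | 103951 | 2022
Sam Davis | IT | 85244 | 2015
Olivia Smith | HR | 76697 | 2016
Mia Davis | HR | 76604 | 2022
Leo Martinez | HR | 61121 | 2018
Tina Williams | IT | 58387 | 2019
Frank Garcia | IT | 57338 | 2015
Rose Garcia | Research | 54167 | 2018
Olivia Wilson | Support | 49589 | 2018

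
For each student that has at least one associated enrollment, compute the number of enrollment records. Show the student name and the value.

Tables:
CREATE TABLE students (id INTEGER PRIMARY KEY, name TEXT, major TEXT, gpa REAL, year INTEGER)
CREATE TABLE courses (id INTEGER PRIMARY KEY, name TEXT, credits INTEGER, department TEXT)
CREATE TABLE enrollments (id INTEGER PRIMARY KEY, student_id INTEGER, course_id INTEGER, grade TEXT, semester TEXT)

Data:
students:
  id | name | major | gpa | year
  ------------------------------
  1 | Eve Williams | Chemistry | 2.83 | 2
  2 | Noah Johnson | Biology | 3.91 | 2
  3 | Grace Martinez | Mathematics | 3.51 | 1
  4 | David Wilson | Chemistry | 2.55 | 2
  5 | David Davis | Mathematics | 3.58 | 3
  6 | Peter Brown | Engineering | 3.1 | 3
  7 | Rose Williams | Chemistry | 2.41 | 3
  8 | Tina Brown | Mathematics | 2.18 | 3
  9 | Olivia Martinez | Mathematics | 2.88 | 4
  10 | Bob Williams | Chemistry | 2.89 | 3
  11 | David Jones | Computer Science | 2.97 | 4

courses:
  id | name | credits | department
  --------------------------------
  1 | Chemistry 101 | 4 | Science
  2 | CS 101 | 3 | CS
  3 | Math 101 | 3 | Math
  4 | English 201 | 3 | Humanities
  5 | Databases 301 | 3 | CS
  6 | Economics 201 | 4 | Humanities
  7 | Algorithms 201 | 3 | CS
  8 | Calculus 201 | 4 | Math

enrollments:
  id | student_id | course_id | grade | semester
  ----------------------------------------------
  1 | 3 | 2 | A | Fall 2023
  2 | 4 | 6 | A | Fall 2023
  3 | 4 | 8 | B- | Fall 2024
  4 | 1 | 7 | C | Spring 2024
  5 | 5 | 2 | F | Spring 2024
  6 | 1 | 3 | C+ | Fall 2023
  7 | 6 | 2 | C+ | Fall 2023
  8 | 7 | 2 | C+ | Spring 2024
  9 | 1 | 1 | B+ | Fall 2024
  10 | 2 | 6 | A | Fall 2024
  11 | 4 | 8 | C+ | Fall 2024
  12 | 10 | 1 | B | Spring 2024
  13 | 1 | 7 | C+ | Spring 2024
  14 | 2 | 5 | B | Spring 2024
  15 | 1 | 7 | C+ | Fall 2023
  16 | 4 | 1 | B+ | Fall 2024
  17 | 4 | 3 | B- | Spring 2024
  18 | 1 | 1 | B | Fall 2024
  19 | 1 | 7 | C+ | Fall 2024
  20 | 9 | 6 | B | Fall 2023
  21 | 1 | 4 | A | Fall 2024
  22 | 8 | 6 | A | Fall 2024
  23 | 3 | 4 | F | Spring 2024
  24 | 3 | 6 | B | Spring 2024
SELECT p.name, COUNT(*) AS n FROM enrollments c JOIN students p ON c.student_id = p.id GROUP BY p.id, p.name

Execution result:
name | n
Eve Williams | 8
Noah Johnson | 2
Grace Martinez | 3
David Wilson | 5
David Davis | 1
Peter Brown | 1
Rose Williams | 1
Tina Brown | 1
Olivia Martinez | 1
Bob Williams | 1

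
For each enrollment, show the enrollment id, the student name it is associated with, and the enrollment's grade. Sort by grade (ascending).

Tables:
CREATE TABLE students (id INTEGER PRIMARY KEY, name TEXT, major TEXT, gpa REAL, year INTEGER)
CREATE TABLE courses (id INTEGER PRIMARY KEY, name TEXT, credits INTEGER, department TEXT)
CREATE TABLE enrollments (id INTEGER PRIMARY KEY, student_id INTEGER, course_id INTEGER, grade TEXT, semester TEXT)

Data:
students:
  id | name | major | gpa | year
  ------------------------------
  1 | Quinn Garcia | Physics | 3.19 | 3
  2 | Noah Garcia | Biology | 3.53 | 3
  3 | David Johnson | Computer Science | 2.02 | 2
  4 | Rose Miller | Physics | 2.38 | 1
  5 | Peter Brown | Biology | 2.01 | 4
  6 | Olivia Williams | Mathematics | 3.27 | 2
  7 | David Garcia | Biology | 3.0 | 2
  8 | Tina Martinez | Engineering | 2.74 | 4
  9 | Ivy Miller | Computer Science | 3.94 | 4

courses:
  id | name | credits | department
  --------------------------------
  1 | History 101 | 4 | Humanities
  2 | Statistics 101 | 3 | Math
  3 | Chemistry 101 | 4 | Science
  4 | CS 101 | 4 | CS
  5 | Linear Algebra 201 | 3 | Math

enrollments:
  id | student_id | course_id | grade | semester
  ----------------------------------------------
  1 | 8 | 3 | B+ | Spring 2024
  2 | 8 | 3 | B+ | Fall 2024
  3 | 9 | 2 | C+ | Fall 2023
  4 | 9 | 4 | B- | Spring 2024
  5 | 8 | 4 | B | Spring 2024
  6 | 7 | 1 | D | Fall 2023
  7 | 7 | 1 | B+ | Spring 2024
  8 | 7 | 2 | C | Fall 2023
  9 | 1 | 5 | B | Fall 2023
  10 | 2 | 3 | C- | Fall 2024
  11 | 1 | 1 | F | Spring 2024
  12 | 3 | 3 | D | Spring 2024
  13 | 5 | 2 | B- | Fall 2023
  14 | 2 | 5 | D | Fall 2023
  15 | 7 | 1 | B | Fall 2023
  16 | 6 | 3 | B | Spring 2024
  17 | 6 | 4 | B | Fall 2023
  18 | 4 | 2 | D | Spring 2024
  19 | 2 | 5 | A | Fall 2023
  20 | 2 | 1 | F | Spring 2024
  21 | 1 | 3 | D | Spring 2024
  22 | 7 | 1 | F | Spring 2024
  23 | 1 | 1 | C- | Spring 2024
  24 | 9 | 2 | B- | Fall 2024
SELECT c.id, p.name AS student, c.grade FROM enrollments c JOIN students p ON c.student_id = p.id ORDER BY c.grade ASC

Execution result:
id | student | grade
19 | Noah Garcia | A
5 | Tina Martinez | B
9 | Quinn Garcia | B
15 | David Garcia | B
16 | Olivia Williams | B
17 | Olivia Williams | B
1 | Tina Martinez | B+
2 | Tina Martinez | B+
7 | David Garcia | B+
4 | Ivy Miller | B-
13 | Peter Brown | B-
24 | Ivy Miller | B-
8 | David Garcia | C
3 | Ivy Miller | C+
10 | Noah Garcia | C-
23 | Quinn Garcia | C-
6 | David Garcia | D
12 | David Johnson | D
14 | Noah Garcia | D
18 | Rose Miller | D
21 | Quinn Garcia | D
11 | Quinn Garcia | F
20 | Noah Garcia | F
22 | David Garcia | F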